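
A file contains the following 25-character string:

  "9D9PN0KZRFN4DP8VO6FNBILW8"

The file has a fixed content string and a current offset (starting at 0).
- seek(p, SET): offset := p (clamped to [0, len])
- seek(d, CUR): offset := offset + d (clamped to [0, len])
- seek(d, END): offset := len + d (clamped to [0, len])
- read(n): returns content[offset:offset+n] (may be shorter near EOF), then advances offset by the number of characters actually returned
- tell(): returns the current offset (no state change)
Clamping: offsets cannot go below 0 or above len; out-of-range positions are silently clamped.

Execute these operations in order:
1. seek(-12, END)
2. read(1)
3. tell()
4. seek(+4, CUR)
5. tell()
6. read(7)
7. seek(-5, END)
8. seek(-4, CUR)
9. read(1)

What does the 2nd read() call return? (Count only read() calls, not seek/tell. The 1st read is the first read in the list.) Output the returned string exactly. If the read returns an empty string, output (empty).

After 1 (seek(-12, END)): offset=13
After 2 (read(1)): returned 'P', offset=14
After 3 (tell()): offset=14
After 4 (seek(+4, CUR)): offset=18
After 5 (tell()): offset=18
After 6 (read(7)): returned 'FNBILW8', offset=25
After 7 (seek(-5, END)): offset=20
After 8 (seek(-4, CUR)): offset=16
After 9 (read(1)): returned 'O', offset=17

Answer: FNBILW8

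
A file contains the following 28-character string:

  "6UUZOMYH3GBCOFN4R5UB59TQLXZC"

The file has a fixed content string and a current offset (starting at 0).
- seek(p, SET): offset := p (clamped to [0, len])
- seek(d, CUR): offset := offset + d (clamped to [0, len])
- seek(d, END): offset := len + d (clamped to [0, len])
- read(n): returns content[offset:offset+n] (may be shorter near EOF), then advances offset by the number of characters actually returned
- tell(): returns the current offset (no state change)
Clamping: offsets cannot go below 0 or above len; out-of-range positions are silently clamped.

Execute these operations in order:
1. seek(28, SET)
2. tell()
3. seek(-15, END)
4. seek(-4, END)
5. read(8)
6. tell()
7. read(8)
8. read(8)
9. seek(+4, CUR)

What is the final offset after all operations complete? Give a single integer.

Answer: 28

Derivation:
After 1 (seek(28, SET)): offset=28
After 2 (tell()): offset=28
After 3 (seek(-15, END)): offset=13
After 4 (seek(-4, END)): offset=24
After 5 (read(8)): returned 'LXZC', offset=28
After 6 (tell()): offset=28
After 7 (read(8)): returned '', offset=28
After 8 (read(8)): returned '', offset=28
After 9 (seek(+4, CUR)): offset=28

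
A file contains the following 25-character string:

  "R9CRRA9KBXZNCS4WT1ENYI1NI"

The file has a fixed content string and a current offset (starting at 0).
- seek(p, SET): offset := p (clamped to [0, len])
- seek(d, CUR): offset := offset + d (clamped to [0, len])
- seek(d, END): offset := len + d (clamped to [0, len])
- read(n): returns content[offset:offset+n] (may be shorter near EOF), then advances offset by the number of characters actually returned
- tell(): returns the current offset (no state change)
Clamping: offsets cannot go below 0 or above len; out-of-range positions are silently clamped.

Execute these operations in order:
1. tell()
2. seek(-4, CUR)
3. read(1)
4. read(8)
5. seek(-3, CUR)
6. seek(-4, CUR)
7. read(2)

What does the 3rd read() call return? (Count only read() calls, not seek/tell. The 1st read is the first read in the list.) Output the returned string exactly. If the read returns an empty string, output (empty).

After 1 (tell()): offset=0
After 2 (seek(-4, CUR)): offset=0
After 3 (read(1)): returned 'R', offset=1
After 4 (read(8)): returned '9CRRA9KB', offset=9
After 5 (seek(-3, CUR)): offset=6
After 6 (seek(-4, CUR)): offset=2
After 7 (read(2)): returned 'CR', offset=4

Answer: CR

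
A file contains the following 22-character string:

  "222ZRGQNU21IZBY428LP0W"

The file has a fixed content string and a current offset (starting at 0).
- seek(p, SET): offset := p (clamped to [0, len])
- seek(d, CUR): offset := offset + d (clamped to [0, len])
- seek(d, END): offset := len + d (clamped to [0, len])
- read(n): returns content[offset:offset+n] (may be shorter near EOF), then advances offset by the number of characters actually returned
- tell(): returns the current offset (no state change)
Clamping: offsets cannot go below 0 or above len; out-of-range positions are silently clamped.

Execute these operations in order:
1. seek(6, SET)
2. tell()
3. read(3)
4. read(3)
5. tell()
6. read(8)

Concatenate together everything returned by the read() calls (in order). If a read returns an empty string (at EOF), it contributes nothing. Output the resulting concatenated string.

After 1 (seek(6, SET)): offset=6
After 2 (tell()): offset=6
After 3 (read(3)): returned 'QNU', offset=9
After 4 (read(3)): returned '21I', offset=12
After 5 (tell()): offset=12
After 6 (read(8)): returned 'ZBY428LP', offset=20

Answer: QNU21IZBY428LP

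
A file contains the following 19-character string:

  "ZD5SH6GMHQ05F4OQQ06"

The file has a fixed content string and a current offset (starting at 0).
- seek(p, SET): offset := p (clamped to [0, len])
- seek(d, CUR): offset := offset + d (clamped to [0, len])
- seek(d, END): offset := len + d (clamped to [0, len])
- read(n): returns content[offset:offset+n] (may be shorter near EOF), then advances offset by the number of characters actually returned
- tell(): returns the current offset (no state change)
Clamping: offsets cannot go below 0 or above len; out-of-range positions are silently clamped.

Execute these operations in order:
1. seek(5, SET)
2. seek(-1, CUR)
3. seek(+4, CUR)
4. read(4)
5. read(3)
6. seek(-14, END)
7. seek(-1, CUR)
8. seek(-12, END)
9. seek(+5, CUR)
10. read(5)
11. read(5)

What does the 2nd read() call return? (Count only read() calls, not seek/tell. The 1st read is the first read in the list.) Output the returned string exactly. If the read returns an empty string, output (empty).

Answer: F4O

Derivation:
After 1 (seek(5, SET)): offset=5
After 2 (seek(-1, CUR)): offset=4
After 3 (seek(+4, CUR)): offset=8
After 4 (read(4)): returned 'HQ05', offset=12
After 5 (read(3)): returned 'F4O', offset=15
After 6 (seek(-14, END)): offset=5
After 7 (seek(-1, CUR)): offset=4
After 8 (seek(-12, END)): offset=7
After 9 (seek(+5, CUR)): offset=12
After 10 (read(5)): returned 'F4OQQ', offset=17
After 11 (read(5)): returned '06', offset=19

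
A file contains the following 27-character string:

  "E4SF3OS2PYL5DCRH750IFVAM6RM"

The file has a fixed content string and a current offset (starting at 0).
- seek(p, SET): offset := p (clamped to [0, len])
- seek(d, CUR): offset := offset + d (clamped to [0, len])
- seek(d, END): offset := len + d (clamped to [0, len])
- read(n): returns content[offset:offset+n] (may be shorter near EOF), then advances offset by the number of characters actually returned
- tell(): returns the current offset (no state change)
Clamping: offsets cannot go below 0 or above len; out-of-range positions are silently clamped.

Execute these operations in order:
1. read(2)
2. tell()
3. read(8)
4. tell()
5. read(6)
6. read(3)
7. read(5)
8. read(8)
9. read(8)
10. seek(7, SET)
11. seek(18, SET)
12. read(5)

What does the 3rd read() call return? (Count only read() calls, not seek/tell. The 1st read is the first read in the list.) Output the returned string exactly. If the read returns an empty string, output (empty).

Answer: L5DCRH

Derivation:
After 1 (read(2)): returned 'E4', offset=2
After 2 (tell()): offset=2
After 3 (read(8)): returned 'SF3OS2PY', offset=10
After 4 (tell()): offset=10
After 5 (read(6)): returned 'L5DCRH', offset=16
After 6 (read(3)): returned '750', offset=19
After 7 (read(5)): returned 'IFVAM', offset=24
After 8 (read(8)): returned '6RM', offset=27
After 9 (read(8)): returned '', offset=27
After 10 (seek(7, SET)): offset=7
After 11 (seek(18, SET)): offset=18
After 12 (read(5)): returned '0IFVA', offset=23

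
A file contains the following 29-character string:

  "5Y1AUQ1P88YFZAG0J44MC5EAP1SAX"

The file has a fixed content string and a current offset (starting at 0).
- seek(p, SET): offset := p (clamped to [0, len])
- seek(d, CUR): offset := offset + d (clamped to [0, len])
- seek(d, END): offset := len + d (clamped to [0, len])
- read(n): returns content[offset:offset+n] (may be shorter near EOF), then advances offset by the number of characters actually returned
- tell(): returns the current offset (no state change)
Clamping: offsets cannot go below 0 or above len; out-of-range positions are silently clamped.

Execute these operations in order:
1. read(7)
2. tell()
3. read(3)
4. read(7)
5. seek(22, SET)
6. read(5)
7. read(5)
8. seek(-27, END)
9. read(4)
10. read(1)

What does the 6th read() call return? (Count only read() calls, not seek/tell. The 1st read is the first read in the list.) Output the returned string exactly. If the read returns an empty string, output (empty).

After 1 (read(7)): returned '5Y1AUQ1', offset=7
After 2 (tell()): offset=7
After 3 (read(3)): returned 'P88', offset=10
After 4 (read(7)): returned 'YFZAG0J', offset=17
After 5 (seek(22, SET)): offset=22
After 6 (read(5)): returned 'EAP1S', offset=27
After 7 (read(5)): returned 'AX', offset=29
After 8 (seek(-27, END)): offset=2
After 9 (read(4)): returned '1AUQ', offset=6
After 10 (read(1)): returned '1', offset=7

Answer: 1AUQ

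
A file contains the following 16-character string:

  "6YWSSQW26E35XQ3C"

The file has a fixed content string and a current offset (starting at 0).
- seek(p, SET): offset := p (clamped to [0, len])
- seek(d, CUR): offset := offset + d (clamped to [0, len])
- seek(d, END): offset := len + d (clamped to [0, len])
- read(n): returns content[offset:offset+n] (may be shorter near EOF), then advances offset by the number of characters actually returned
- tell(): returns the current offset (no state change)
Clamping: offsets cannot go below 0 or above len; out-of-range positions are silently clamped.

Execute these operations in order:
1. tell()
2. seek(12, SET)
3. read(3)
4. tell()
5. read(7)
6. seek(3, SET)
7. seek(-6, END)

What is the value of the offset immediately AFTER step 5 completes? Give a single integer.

After 1 (tell()): offset=0
After 2 (seek(12, SET)): offset=12
After 3 (read(3)): returned 'XQ3', offset=15
After 4 (tell()): offset=15
After 5 (read(7)): returned 'C', offset=16

Answer: 16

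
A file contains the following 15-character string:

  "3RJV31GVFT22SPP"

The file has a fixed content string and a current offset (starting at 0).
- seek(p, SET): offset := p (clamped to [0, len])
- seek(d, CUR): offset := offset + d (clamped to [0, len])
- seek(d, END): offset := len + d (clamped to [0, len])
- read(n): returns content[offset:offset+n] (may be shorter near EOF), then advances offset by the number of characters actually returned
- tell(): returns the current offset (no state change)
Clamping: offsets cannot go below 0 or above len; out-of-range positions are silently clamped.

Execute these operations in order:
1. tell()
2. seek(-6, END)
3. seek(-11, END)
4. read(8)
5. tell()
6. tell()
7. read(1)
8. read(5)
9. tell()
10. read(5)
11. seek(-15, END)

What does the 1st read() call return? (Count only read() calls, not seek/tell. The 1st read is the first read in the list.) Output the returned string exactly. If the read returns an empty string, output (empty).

Answer: 31GVFT22

Derivation:
After 1 (tell()): offset=0
After 2 (seek(-6, END)): offset=9
After 3 (seek(-11, END)): offset=4
After 4 (read(8)): returned '31GVFT22', offset=12
After 5 (tell()): offset=12
After 6 (tell()): offset=12
After 7 (read(1)): returned 'S', offset=13
After 8 (read(5)): returned 'PP', offset=15
After 9 (tell()): offset=15
After 10 (read(5)): returned '', offset=15
After 11 (seek(-15, END)): offset=0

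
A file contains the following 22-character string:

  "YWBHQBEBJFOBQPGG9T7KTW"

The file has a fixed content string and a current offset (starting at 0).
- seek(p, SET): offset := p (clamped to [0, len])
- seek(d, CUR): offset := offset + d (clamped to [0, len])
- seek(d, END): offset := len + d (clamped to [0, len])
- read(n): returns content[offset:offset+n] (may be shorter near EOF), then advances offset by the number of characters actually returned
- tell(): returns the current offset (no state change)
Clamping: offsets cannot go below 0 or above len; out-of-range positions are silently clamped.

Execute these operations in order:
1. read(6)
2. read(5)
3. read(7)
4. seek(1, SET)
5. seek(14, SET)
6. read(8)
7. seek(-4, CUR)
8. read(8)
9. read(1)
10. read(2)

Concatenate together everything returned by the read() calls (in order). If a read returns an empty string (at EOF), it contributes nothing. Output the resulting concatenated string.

After 1 (read(6)): returned 'YWBHQB', offset=6
After 2 (read(5)): returned 'EBJFO', offset=11
After 3 (read(7)): returned 'BQPGG9T', offset=18
After 4 (seek(1, SET)): offset=1
After 5 (seek(14, SET)): offset=14
After 6 (read(8)): returned 'GG9T7KTW', offset=22
After 7 (seek(-4, CUR)): offset=18
After 8 (read(8)): returned '7KTW', offset=22
After 9 (read(1)): returned '', offset=22
After 10 (read(2)): returned '', offset=22

Answer: YWBHQBEBJFOBQPGG9TGG9T7KTW7KTW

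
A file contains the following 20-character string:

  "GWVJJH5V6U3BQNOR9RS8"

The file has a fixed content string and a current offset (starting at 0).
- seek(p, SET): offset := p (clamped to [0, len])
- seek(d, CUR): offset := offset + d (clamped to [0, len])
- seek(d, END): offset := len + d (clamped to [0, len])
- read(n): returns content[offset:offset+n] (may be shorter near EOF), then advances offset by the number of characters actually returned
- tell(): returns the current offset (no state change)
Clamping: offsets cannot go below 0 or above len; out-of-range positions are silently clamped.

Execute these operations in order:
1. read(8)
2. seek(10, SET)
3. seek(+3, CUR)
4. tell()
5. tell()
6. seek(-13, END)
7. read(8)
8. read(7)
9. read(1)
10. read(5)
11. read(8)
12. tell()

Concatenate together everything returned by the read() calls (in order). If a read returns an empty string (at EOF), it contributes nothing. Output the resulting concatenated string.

Answer: GWVJJH5VV6U3BQNOR9RS8

Derivation:
After 1 (read(8)): returned 'GWVJJH5V', offset=8
After 2 (seek(10, SET)): offset=10
After 3 (seek(+3, CUR)): offset=13
After 4 (tell()): offset=13
After 5 (tell()): offset=13
After 6 (seek(-13, END)): offset=7
After 7 (read(8)): returned 'V6U3BQNO', offset=15
After 8 (read(7)): returned 'R9RS8', offset=20
After 9 (read(1)): returned '', offset=20
After 10 (read(5)): returned '', offset=20
After 11 (read(8)): returned '', offset=20
After 12 (tell()): offset=20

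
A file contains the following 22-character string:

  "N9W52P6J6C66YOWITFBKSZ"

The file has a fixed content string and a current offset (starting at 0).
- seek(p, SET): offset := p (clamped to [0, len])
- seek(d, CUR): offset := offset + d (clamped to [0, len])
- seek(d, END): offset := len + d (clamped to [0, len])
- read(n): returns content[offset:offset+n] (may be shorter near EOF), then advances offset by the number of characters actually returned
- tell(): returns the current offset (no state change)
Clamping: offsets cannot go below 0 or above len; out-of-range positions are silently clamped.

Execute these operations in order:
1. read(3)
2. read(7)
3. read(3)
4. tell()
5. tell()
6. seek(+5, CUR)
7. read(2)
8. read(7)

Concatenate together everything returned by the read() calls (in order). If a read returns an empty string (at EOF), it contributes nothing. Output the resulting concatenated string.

Answer: N9W52P6J6C66YBKSZ

Derivation:
After 1 (read(3)): returned 'N9W', offset=3
After 2 (read(7)): returned '52P6J6C', offset=10
After 3 (read(3)): returned '66Y', offset=13
After 4 (tell()): offset=13
After 5 (tell()): offset=13
After 6 (seek(+5, CUR)): offset=18
After 7 (read(2)): returned 'BK', offset=20
After 8 (read(7)): returned 'SZ', offset=22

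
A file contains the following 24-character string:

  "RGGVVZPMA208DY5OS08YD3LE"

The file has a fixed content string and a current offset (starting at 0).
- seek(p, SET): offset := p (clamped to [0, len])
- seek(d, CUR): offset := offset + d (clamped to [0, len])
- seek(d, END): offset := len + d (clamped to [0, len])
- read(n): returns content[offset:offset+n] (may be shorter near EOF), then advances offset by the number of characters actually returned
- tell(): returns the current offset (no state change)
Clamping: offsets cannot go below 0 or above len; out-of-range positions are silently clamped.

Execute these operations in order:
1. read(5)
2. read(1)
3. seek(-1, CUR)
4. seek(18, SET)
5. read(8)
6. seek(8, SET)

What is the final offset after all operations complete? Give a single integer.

Answer: 8

Derivation:
After 1 (read(5)): returned 'RGGVV', offset=5
After 2 (read(1)): returned 'Z', offset=6
After 3 (seek(-1, CUR)): offset=5
After 4 (seek(18, SET)): offset=18
After 5 (read(8)): returned '8YD3LE', offset=24
After 6 (seek(8, SET)): offset=8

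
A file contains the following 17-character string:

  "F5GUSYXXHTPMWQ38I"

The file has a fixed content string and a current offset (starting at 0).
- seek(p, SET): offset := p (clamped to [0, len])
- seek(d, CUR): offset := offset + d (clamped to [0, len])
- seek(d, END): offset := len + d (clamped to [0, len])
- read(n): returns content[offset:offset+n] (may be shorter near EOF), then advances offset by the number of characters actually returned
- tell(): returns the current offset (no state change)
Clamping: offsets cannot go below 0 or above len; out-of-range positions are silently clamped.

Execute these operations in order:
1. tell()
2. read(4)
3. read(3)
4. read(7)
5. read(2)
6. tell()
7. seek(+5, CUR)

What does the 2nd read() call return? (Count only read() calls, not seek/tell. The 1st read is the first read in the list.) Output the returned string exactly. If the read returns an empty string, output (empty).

After 1 (tell()): offset=0
After 2 (read(4)): returned 'F5GU', offset=4
After 3 (read(3)): returned 'SYX', offset=7
After 4 (read(7)): returned 'XHTPMWQ', offset=14
After 5 (read(2)): returned '38', offset=16
After 6 (tell()): offset=16
After 7 (seek(+5, CUR)): offset=17

Answer: SYX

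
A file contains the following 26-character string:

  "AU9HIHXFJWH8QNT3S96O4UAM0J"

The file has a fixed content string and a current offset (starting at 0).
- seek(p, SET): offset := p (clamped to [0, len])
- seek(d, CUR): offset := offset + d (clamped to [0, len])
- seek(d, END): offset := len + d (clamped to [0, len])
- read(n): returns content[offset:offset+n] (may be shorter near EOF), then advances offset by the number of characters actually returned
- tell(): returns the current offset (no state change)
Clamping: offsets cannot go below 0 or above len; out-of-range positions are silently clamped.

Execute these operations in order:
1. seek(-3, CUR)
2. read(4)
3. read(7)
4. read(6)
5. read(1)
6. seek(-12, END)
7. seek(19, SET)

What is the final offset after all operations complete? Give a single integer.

After 1 (seek(-3, CUR)): offset=0
After 2 (read(4)): returned 'AU9H', offset=4
After 3 (read(7)): returned 'IHXFJWH', offset=11
After 4 (read(6)): returned '8QNT3S', offset=17
After 5 (read(1)): returned '9', offset=18
After 6 (seek(-12, END)): offset=14
After 7 (seek(19, SET)): offset=19

Answer: 19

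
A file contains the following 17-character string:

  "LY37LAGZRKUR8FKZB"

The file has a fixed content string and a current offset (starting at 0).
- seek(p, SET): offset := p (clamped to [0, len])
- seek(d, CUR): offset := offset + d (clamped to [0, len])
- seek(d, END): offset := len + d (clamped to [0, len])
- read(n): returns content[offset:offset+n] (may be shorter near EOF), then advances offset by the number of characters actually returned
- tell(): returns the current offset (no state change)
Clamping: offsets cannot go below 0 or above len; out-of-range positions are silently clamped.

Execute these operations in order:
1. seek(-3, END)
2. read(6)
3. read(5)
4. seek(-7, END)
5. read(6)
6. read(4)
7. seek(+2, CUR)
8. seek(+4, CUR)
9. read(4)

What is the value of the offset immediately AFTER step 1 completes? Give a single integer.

Answer: 14

Derivation:
After 1 (seek(-3, END)): offset=14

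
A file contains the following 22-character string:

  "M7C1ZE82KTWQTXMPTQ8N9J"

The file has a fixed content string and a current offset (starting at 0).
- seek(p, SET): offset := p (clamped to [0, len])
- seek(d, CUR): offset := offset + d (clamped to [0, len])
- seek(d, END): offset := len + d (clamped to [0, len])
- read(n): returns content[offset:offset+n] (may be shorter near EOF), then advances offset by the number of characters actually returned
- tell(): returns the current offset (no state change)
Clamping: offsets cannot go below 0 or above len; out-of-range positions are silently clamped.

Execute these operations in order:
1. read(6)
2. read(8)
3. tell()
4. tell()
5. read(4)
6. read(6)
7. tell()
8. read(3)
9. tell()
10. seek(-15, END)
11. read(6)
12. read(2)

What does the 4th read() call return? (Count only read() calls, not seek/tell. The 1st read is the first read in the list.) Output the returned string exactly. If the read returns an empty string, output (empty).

After 1 (read(6)): returned 'M7C1ZE', offset=6
After 2 (read(8)): returned '82KTWQTX', offset=14
After 3 (tell()): offset=14
After 4 (tell()): offset=14
After 5 (read(4)): returned 'MPTQ', offset=18
After 6 (read(6)): returned '8N9J', offset=22
After 7 (tell()): offset=22
After 8 (read(3)): returned '', offset=22
After 9 (tell()): offset=22
After 10 (seek(-15, END)): offset=7
After 11 (read(6)): returned '2KTWQT', offset=13
After 12 (read(2)): returned 'XM', offset=15

Answer: 8N9J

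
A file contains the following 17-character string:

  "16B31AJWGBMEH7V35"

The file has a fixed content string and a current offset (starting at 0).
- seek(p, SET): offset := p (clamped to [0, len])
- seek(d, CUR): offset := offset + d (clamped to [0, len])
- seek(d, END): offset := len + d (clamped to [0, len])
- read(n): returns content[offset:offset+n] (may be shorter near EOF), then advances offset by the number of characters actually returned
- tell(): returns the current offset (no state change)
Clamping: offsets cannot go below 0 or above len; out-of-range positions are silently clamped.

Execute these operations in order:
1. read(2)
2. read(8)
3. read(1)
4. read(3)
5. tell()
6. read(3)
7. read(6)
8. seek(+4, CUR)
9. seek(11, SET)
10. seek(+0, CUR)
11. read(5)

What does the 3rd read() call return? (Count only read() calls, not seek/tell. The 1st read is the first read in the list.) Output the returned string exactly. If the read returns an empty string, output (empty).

Answer: M

Derivation:
After 1 (read(2)): returned '16', offset=2
After 2 (read(8)): returned 'B31AJWGB', offset=10
After 3 (read(1)): returned 'M', offset=11
After 4 (read(3)): returned 'EH7', offset=14
After 5 (tell()): offset=14
After 6 (read(3)): returned 'V35', offset=17
After 7 (read(6)): returned '', offset=17
After 8 (seek(+4, CUR)): offset=17
After 9 (seek(11, SET)): offset=11
After 10 (seek(+0, CUR)): offset=11
After 11 (read(5)): returned 'EH7V3', offset=16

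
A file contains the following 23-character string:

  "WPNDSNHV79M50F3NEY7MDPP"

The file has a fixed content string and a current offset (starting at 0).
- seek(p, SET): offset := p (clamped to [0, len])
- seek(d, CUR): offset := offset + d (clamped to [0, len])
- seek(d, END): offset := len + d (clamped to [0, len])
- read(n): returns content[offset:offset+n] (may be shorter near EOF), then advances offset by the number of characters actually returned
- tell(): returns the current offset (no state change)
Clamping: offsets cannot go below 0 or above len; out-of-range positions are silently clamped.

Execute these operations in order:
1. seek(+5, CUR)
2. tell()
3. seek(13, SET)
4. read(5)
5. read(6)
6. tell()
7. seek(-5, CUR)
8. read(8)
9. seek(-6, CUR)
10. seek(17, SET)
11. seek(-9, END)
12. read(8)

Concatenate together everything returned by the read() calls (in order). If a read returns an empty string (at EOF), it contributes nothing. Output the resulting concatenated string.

After 1 (seek(+5, CUR)): offset=5
After 2 (tell()): offset=5
After 3 (seek(13, SET)): offset=13
After 4 (read(5)): returned 'F3NEY', offset=18
After 5 (read(6)): returned '7MDPP', offset=23
After 6 (tell()): offset=23
After 7 (seek(-5, CUR)): offset=18
After 8 (read(8)): returned '7MDPP', offset=23
After 9 (seek(-6, CUR)): offset=17
After 10 (seek(17, SET)): offset=17
After 11 (seek(-9, END)): offset=14
After 12 (read(8)): returned '3NEY7MDP', offset=22

Answer: F3NEY7MDPP7MDPP3NEY7MDP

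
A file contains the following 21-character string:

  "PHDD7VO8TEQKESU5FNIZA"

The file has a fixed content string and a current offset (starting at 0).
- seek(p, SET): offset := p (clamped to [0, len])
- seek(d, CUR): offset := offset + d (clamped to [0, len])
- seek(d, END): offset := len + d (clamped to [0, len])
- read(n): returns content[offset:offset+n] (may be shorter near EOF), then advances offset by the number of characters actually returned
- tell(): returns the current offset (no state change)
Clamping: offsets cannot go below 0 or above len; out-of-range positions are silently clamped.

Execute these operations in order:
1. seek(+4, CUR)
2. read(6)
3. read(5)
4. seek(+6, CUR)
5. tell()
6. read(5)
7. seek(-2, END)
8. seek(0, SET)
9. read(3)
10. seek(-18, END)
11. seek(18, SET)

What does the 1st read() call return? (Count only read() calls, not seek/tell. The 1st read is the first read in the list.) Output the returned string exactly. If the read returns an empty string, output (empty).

After 1 (seek(+4, CUR)): offset=4
After 2 (read(6)): returned '7VO8TE', offset=10
After 3 (read(5)): returned 'QKESU', offset=15
After 4 (seek(+6, CUR)): offset=21
After 5 (tell()): offset=21
After 6 (read(5)): returned '', offset=21
After 7 (seek(-2, END)): offset=19
After 8 (seek(0, SET)): offset=0
After 9 (read(3)): returned 'PHD', offset=3
After 10 (seek(-18, END)): offset=3
After 11 (seek(18, SET)): offset=18

Answer: 7VO8TE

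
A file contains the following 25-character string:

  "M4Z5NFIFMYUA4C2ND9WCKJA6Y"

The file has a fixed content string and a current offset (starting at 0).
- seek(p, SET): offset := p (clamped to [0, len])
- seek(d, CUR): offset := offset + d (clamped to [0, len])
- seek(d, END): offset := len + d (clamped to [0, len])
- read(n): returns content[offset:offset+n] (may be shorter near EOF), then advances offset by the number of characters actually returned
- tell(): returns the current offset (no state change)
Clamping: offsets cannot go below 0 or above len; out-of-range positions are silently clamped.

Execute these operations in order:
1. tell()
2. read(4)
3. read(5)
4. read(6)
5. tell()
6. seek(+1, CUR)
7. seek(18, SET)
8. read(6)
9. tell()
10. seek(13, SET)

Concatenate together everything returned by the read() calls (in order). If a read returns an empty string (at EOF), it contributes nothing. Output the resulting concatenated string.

Answer: M4Z5NFIFMYUA4C2WCKJA6

Derivation:
After 1 (tell()): offset=0
After 2 (read(4)): returned 'M4Z5', offset=4
After 3 (read(5)): returned 'NFIFM', offset=9
After 4 (read(6)): returned 'YUA4C2', offset=15
After 5 (tell()): offset=15
After 6 (seek(+1, CUR)): offset=16
After 7 (seek(18, SET)): offset=18
After 8 (read(6)): returned 'WCKJA6', offset=24
After 9 (tell()): offset=24
After 10 (seek(13, SET)): offset=13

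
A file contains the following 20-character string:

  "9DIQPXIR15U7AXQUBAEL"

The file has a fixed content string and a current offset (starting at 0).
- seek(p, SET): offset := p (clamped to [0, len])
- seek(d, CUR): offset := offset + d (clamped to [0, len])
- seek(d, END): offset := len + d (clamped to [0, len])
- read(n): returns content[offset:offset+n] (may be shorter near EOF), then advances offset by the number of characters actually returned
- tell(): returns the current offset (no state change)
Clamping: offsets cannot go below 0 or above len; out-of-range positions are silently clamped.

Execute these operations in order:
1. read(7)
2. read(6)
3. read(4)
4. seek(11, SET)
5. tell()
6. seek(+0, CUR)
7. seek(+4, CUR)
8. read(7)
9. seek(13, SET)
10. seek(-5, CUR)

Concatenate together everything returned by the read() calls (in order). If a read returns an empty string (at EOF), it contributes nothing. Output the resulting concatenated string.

After 1 (read(7)): returned '9DIQPXI', offset=7
After 2 (read(6)): returned 'R15U7A', offset=13
After 3 (read(4)): returned 'XQUB', offset=17
After 4 (seek(11, SET)): offset=11
After 5 (tell()): offset=11
After 6 (seek(+0, CUR)): offset=11
After 7 (seek(+4, CUR)): offset=15
After 8 (read(7)): returned 'UBAEL', offset=20
After 9 (seek(13, SET)): offset=13
After 10 (seek(-5, CUR)): offset=8

Answer: 9DIQPXIR15U7AXQUBUBAEL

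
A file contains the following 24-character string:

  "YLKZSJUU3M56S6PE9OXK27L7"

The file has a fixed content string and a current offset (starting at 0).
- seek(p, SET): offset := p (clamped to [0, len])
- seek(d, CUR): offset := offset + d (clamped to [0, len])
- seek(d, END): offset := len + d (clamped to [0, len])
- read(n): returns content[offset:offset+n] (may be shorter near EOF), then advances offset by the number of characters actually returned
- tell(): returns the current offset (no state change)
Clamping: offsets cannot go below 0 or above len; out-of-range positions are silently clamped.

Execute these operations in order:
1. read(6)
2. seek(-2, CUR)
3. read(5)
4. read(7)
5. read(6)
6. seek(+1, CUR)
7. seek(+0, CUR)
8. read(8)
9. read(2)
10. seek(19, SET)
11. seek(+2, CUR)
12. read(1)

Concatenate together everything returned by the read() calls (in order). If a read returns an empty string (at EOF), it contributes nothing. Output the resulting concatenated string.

After 1 (read(6)): returned 'YLKZSJ', offset=6
After 2 (seek(-2, CUR)): offset=4
After 3 (read(5)): returned 'SJUU3', offset=9
After 4 (read(7)): returned 'M56S6PE', offset=16
After 5 (read(6)): returned '9OXK27', offset=22
After 6 (seek(+1, CUR)): offset=23
After 7 (seek(+0, CUR)): offset=23
After 8 (read(8)): returned '7', offset=24
After 9 (read(2)): returned '', offset=24
After 10 (seek(19, SET)): offset=19
After 11 (seek(+2, CUR)): offset=21
After 12 (read(1)): returned '7', offset=22

Answer: YLKZSJSJUU3M56S6PE9OXK2777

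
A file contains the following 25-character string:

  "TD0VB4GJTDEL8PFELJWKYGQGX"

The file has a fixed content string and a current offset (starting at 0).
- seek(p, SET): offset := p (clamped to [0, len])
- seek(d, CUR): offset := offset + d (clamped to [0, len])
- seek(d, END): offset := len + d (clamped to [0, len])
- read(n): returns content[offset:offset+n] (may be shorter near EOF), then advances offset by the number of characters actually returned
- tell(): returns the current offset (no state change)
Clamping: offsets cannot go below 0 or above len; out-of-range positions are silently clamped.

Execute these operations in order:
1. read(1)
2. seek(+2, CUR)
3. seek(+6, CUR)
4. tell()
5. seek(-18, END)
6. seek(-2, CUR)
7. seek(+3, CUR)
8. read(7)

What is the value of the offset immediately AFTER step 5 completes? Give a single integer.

After 1 (read(1)): returned 'T', offset=1
After 2 (seek(+2, CUR)): offset=3
After 3 (seek(+6, CUR)): offset=9
After 4 (tell()): offset=9
After 5 (seek(-18, END)): offset=7

Answer: 7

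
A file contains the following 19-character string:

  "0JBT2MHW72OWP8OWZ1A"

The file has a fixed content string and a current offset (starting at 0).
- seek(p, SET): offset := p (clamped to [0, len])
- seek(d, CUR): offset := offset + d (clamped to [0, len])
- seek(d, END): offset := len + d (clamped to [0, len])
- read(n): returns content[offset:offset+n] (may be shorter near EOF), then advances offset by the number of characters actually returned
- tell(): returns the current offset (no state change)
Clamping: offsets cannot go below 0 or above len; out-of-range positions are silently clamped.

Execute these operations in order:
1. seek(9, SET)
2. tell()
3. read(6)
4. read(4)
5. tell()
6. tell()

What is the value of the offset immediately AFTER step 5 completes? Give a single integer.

After 1 (seek(9, SET)): offset=9
After 2 (tell()): offset=9
After 3 (read(6)): returned '2OWP8O', offset=15
After 4 (read(4)): returned 'WZ1A', offset=19
After 5 (tell()): offset=19

Answer: 19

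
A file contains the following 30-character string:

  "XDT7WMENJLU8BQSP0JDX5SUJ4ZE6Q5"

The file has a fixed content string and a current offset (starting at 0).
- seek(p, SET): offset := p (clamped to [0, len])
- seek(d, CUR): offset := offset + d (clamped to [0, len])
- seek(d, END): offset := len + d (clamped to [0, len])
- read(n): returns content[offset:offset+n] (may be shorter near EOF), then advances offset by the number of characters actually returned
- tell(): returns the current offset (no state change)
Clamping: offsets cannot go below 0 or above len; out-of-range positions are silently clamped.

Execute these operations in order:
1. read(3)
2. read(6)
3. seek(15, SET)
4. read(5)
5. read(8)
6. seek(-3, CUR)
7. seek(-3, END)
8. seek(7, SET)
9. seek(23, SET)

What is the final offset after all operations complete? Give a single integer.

After 1 (read(3)): returned 'XDT', offset=3
After 2 (read(6)): returned '7WMENJ', offset=9
After 3 (seek(15, SET)): offset=15
After 4 (read(5)): returned 'P0JDX', offset=20
After 5 (read(8)): returned '5SUJ4ZE6', offset=28
After 6 (seek(-3, CUR)): offset=25
After 7 (seek(-3, END)): offset=27
After 8 (seek(7, SET)): offset=7
After 9 (seek(23, SET)): offset=23

Answer: 23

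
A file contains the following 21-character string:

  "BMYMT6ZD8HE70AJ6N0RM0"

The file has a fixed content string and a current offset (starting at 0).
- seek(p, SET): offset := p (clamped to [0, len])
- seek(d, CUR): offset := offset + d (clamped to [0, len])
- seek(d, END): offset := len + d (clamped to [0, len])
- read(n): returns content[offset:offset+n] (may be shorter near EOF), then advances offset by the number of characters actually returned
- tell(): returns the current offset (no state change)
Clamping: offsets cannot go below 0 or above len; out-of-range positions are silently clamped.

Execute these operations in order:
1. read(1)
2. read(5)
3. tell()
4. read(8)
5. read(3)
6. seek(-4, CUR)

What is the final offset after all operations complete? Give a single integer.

Answer: 13

Derivation:
After 1 (read(1)): returned 'B', offset=1
After 2 (read(5)): returned 'MYMT6', offset=6
After 3 (tell()): offset=6
After 4 (read(8)): returned 'ZD8HE70A', offset=14
After 5 (read(3)): returned 'J6N', offset=17
After 6 (seek(-4, CUR)): offset=13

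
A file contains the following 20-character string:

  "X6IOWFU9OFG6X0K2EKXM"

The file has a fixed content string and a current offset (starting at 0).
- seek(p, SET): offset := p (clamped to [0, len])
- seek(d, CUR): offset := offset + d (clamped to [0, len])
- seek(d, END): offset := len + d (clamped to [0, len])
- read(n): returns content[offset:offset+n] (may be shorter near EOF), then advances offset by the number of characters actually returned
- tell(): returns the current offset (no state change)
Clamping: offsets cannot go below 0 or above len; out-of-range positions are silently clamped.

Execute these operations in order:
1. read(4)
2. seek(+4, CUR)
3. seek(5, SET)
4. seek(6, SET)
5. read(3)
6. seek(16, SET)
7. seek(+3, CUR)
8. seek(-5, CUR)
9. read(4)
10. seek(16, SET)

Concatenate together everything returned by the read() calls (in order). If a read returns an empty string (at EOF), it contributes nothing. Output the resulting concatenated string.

After 1 (read(4)): returned 'X6IO', offset=4
After 2 (seek(+4, CUR)): offset=8
After 3 (seek(5, SET)): offset=5
After 4 (seek(6, SET)): offset=6
After 5 (read(3)): returned 'U9O', offset=9
After 6 (seek(16, SET)): offset=16
After 7 (seek(+3, CUR)): offset=19
After 8 (seek(-5, CUR)): offset=14
After 9 (read(4)): returned 'K2EK', offset=18
After 10 (seek(16, SET)): offset=16

Answer: X6IOU9OK2EK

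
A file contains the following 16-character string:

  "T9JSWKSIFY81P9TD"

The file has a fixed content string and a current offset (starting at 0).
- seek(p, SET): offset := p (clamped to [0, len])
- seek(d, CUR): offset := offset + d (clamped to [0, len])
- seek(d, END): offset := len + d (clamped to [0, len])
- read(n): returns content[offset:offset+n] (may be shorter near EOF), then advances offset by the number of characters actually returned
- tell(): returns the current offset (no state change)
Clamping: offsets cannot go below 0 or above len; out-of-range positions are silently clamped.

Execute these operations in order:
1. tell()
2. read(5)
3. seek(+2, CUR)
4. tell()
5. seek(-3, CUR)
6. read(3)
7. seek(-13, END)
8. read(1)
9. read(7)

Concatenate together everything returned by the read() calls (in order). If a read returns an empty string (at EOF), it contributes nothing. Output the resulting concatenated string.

After 1 (tell()): offset=0
After 2 (read(5)): returned 'T9JSW', offset=5
After 3 (seek(+2, CUR)): offset=7
After 4 (tell()): offset=7
After 5 (seek(-3, CUR)): offset=4
After 6 (read(3)): returned 'WKS', offset=7
After 7 (seek(-13, END)): offset=3
After 8 (read(1)): returned 'S', offset=4
After 9 (read(7)): returned 'WKSIFY8', offset=11

Answer: T9JSWWKSSWKSIFY8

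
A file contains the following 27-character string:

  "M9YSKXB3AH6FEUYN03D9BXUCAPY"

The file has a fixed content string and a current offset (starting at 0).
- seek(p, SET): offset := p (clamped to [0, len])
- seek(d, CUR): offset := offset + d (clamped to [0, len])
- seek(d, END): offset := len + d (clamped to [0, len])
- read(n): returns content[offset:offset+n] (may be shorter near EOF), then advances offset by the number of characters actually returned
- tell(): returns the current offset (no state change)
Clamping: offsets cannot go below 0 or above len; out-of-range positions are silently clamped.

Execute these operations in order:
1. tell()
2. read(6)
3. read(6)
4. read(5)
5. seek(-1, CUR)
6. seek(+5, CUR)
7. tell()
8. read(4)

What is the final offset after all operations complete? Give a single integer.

Answer: 25

Derivation:
After 1 (tell()): offset=0
After 2 (read(6)): returned 'M9YSKX', offset=6
After 3 (read(6)): returned 'B3AH6F', offset=12
After 4 (read(5)): returned 'EUYN0', offset=17
After 5 (seek(-1, CUR)): offset=16
After 6 (seek(+5, CUR)): offset=21
After 7 (tell()): offset=21
After 8 (read(4)): returned 'XUCA', offset=25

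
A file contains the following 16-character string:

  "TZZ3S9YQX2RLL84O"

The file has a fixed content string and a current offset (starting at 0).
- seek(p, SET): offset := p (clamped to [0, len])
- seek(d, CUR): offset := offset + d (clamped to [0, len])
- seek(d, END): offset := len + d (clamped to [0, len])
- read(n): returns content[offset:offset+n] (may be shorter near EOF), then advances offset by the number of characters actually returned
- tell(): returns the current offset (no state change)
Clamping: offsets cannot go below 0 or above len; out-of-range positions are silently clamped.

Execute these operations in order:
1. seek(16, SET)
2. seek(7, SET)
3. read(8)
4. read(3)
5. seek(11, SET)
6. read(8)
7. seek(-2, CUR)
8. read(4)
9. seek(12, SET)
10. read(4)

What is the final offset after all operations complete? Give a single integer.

Answer: 16

Derivation:
After 1 (seek(16, SET)): offset=16
After 2 (seek(7, SET)): offset=7
After 3 (read(8)): returned 'QX2RLL84', offset=15
After 4 (read(3)): returned 'O', offset=16
After 5 (seek(11, SET)): offset=11
After 6 (read(8)): returned 'LL84O', offset=16
After 7 (seek(-2, CUR)): offset=14
After 8 (read(4)): returned '4O', offset=16
After 9 (seek(12, SET)): offset=12
After 10 (read(4)): returned 'L84O', offset=16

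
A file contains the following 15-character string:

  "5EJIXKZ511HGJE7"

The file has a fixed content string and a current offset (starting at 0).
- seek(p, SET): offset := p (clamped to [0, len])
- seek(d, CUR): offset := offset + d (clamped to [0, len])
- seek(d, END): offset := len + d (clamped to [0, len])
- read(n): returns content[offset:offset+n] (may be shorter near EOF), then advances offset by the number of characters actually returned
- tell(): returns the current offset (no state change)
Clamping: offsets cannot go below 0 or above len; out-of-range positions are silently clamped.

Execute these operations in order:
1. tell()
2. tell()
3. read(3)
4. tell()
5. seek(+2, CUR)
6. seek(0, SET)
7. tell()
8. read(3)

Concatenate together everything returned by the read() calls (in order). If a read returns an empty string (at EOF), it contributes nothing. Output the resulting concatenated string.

Answer: 5EJ5EJ

Derivation:
After 1 (tell()): offset=0
After 2 (tell()): offset=0
After 3 (read(3)): returned '5EJ', offset=3
After 4 (tell()): offset=3
After 5 (seek(+2, CUR)): offset=5
After 6 (seek(0, SET)): offset=0
After 7 (tell()): offset=0
After 8 (read(3)): returned '5EJ', offset=3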